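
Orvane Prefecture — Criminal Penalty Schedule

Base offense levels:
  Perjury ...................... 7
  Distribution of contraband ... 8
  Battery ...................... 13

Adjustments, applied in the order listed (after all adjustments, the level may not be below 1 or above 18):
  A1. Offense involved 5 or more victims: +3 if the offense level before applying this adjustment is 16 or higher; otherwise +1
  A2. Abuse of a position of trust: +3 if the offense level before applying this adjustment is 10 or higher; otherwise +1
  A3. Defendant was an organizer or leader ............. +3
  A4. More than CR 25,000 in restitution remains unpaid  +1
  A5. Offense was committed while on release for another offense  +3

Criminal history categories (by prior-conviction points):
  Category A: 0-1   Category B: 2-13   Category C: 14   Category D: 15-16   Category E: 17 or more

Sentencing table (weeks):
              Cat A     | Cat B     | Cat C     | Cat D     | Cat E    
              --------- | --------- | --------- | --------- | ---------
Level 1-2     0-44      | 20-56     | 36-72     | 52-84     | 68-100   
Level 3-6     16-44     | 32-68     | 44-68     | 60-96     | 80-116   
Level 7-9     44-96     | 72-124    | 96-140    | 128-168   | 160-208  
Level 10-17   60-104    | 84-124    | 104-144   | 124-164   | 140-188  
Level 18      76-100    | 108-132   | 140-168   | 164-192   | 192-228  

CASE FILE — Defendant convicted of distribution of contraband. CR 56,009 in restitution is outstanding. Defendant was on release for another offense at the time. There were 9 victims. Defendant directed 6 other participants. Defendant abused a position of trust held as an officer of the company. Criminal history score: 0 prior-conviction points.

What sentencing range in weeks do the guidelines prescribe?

60-104 weeks

Base offense level for distribution of contraband: 8.
A1 applies (level before this adjustment is 8 < 16, so +1): 8 + 1 = 9.
A2 applies (level before this adjustment is 9 < 10, so +1): 9 + 1 = 10.
A3 applies: 10 + 3 = 13.
A4 applies: 13 + 1 = 14.
A5 applies: 14 + 3 = 17.
Final offense level: 17.
Criminal history: 0 prior points → Category A (0-1).
Level 17 falls in the 10-17 band.
Grid: Level 10-17 × Category A = 60-104 weeks.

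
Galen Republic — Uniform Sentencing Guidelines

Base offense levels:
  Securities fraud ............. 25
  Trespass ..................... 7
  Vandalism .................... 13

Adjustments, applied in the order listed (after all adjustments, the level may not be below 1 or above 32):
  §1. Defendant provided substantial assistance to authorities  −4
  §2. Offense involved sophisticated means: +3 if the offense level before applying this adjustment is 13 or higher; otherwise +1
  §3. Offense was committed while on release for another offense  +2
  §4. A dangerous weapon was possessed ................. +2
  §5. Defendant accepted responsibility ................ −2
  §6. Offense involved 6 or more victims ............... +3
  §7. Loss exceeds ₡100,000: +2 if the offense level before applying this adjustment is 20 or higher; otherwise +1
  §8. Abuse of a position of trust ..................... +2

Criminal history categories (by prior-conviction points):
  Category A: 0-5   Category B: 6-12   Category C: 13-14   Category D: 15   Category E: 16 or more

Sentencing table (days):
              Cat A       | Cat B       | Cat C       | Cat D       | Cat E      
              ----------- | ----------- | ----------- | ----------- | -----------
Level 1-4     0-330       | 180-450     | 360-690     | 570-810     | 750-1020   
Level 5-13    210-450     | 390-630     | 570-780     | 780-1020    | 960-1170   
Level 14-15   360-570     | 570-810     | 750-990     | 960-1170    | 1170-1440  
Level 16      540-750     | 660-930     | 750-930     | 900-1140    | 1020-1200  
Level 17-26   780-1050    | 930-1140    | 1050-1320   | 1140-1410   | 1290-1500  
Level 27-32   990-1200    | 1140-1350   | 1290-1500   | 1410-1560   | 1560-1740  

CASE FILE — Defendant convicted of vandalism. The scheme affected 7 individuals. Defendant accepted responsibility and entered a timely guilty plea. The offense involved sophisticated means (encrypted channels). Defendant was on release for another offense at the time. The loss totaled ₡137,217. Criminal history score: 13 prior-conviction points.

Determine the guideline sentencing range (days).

1050-1320 days

Base offense level for vandalism: 13.
§2 applies (level before this adjustment is 13 ≥ 13, so +3): 13 + 3 = 16.
§3 applies: 16 + 2 = 18.
§5 applies: 18 − 2 = 16.
§6 applies: 16 + 3 = 19.
§7 applies (level before this adjustment is 19 < 20, so +1): 19 + 1 = 20.
Final offense level: 20.
Criminal history: 13 prior points → Category C (13-14).
Level 20 falls in the 17-26 band.
Grid: Level 17-26 × Category C = 1050-1320 days.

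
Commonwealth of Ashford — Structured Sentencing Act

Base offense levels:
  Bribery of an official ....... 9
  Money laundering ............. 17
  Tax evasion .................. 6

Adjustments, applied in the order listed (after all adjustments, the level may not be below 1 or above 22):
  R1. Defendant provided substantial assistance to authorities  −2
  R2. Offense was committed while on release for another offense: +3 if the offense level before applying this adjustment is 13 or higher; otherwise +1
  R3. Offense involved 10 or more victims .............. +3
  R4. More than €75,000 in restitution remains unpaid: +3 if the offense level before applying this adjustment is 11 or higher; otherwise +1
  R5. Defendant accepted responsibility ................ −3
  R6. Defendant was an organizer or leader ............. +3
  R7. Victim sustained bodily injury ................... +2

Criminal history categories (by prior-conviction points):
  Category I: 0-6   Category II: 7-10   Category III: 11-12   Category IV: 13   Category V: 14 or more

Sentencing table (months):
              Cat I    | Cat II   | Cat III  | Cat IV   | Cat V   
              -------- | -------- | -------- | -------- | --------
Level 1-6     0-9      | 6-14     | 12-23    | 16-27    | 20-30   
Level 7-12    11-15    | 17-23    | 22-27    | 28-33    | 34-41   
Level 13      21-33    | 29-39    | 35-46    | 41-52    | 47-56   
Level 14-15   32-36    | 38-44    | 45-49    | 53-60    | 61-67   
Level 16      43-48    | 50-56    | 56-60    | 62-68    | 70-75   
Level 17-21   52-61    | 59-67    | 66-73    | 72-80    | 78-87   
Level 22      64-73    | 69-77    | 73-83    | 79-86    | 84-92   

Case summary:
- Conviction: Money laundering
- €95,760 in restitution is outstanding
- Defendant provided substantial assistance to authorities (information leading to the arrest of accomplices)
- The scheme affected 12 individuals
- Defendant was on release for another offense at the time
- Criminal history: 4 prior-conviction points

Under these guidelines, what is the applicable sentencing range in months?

Base offense level for money laundering: 17.
R1 applies: 17 − 2 = 15.
R2 applies (level before this adjustment is 15 ≥ 13, so +3): 15 + 3 = 18.
R3 applies: 18 + 3 = 21.
R4 applies (level before this adjustment is 21 ≥ 11, so +3): 21 + 3 = 24.
R5 does not apply.
R6 does not apply.
Level 24 exceeds the maximum of 22; capped at 22.
Final offense level: 22.
Criminal history: 4 prior points → Category I (0-6).
Level 22 falls in the 22 band.
Grid: Level 22 × Category I = 64-73 months.

64-73 months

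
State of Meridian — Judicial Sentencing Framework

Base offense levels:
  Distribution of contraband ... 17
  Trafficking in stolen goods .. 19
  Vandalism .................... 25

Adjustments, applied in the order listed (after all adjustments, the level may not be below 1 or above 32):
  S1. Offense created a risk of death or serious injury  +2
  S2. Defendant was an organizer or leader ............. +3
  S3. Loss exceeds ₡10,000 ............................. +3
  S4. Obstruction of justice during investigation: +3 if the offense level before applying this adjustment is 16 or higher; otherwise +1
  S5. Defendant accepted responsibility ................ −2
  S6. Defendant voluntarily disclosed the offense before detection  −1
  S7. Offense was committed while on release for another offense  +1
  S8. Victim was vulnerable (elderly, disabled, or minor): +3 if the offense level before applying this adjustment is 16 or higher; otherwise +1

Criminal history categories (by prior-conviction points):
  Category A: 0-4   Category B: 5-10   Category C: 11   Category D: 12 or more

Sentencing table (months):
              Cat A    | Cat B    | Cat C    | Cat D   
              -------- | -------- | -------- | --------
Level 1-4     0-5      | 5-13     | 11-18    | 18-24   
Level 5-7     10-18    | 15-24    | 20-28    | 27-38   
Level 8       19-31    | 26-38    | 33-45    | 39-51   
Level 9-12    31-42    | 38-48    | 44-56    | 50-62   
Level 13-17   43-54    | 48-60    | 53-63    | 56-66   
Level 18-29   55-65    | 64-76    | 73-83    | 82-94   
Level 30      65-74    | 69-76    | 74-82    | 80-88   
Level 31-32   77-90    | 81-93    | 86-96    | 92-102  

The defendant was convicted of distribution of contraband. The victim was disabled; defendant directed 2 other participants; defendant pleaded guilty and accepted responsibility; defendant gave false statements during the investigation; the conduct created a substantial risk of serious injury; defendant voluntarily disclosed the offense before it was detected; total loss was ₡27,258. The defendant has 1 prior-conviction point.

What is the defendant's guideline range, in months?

55-65 months

Base offense level for distribution of contraband: 17.
S1 applies: 17 + 2 = 19.
S2 applies: 19 + 3 = 22.
S3 applies: 22 + 3 = 25.
S4 applies (level before this adjustment is 25 ≥ 16, so +3): 25 + 3 = 28.
S5 applies: 28 − 2 = 26.
S6 applies: 26 − 1 = 25.
S7 does not apply.
S8 applies (level before this adjustment is 25 ≥ 16, so +3): 25 + 3 = 28.
Final offense level: 28.
Criminal history: 1 prior point → Category A (0-4).
Level 28 falls in the 18-29 band.
Grid: Level 18-29 × Category A = 55-65 months.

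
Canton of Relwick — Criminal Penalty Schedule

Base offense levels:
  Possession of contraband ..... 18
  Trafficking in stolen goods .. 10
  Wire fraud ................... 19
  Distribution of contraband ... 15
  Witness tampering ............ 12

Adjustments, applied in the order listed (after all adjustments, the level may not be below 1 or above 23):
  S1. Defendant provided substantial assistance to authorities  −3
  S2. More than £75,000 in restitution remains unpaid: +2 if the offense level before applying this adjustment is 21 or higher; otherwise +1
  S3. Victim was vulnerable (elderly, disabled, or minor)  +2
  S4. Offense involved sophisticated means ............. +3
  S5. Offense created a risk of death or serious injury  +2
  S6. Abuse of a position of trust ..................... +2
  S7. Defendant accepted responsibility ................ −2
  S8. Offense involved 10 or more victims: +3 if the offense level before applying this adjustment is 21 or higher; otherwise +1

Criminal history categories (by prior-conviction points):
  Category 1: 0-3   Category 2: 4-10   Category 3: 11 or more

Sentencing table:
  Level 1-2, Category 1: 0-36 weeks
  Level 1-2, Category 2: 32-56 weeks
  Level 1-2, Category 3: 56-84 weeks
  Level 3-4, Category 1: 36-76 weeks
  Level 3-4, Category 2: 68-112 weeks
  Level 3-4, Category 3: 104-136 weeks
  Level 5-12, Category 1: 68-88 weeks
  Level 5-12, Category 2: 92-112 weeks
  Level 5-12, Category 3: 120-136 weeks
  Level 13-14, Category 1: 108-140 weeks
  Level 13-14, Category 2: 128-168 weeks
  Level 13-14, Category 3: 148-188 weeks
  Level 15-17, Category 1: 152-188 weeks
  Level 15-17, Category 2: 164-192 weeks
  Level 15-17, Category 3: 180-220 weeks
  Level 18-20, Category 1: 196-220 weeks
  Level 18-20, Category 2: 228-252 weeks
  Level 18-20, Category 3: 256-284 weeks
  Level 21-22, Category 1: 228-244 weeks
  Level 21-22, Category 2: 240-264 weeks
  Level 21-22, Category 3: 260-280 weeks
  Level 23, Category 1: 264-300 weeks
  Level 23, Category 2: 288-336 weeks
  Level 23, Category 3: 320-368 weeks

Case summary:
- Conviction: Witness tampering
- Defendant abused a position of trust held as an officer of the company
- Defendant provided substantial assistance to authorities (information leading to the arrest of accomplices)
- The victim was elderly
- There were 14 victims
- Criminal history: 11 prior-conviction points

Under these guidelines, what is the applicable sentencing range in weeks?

148-188 weeks

Base offense level for witness tampering: 12.
S1 applies: 12 − 3 = 9.
S2 does not apply.
S3 applies: 9 + 2 = 11.
S5 does not apply.
S6 applies: 11 + 2 = 13.
S8 applies (level before this adjustment is 13 < 21, so +1): 13 + 1 = 14.
Final offense level: 14.
Criminal history: 11 prior points → Category 3 (11+).
Level 14 falls in the 13-14 band.
Grid: Level 13-14 × Category 3 = 148-188 weeks.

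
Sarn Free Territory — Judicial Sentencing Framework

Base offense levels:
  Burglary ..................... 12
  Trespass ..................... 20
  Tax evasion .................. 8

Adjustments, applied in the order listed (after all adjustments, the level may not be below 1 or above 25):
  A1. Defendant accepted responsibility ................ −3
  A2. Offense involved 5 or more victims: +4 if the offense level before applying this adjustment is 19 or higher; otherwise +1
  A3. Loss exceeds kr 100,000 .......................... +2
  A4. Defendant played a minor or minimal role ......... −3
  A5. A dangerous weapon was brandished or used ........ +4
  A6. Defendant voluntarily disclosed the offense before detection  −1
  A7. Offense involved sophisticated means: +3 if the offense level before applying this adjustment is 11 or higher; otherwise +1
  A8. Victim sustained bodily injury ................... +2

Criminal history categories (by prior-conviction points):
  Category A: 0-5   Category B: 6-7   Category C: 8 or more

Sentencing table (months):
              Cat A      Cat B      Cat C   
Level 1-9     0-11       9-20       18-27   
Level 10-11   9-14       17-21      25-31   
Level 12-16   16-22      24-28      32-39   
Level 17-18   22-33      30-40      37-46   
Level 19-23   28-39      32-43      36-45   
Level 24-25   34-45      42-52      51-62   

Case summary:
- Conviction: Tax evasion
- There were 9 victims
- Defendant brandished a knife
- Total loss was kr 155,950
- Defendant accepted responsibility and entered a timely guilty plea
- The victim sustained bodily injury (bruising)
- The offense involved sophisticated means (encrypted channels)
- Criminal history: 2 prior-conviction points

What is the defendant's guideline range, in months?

22-33 months

Base offense level for tax evasion: 8.
A1 applies: 8 − 3 = 5.
A2 applies (level before this adjustment is 5 < 19, so +1): 5 + 1 = 6.
A3 applies: 6 + 2 = 8.
A4 does not apply.
A5 applies: 8 + 4 = 12.
A6 does not apply.
A7 applies (level before this adjustment is 12 ≥ 11, so +3): 12 + 3 = 15.
A8 applies: 15 + 2 = 17.
Final offense level: 17.
Criminal history: 2 prior points → Category A (0-5).
Level 17 falls in the 17-18 band.
Grid: Level 17-18 × Category A = 22-33 months.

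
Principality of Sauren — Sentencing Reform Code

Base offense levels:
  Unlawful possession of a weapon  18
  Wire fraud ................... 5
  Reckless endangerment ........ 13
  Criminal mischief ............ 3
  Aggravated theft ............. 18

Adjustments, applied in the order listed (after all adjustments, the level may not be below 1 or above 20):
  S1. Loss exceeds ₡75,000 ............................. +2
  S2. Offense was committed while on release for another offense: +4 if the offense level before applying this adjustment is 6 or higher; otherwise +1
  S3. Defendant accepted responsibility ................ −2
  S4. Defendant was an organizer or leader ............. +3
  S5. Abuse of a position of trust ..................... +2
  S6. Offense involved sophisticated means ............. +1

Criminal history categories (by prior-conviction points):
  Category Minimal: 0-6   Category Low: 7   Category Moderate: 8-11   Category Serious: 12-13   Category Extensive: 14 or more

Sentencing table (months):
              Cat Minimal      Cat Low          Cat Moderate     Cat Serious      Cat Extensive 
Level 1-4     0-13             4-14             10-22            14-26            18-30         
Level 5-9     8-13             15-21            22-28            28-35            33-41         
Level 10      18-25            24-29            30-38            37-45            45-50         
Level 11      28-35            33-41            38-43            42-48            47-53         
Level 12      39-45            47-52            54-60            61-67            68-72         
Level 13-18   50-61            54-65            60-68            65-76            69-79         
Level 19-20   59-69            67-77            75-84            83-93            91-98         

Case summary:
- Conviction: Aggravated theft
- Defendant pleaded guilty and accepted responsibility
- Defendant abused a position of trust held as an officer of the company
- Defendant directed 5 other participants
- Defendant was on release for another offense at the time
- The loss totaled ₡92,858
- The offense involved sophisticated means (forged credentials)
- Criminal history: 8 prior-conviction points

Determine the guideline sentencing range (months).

75-84 months

Base offense level for aggravated theft: 18.
S1 applies: 18 + 2 = 20.
S2 applies (level before this adjustment is 20 ≥ 6, so +4): 20 + 4 = 24.
S3 applies: 24 − 2 = 22.
S4 applies: 22 + 3 = 25.
S5 applies: 25 + 2 = 27.
S6 applies: 27 + 1 = 28.
Level 28 exceeds the maximum of 20; capped at 20.
Final offense level: 20.
Criminal history: 8 prior points → Category Moderate (8-11).
Level 20 falls in the 19-20 band.
Grid: Level 19-20 × Category Moderate = 75-84 months.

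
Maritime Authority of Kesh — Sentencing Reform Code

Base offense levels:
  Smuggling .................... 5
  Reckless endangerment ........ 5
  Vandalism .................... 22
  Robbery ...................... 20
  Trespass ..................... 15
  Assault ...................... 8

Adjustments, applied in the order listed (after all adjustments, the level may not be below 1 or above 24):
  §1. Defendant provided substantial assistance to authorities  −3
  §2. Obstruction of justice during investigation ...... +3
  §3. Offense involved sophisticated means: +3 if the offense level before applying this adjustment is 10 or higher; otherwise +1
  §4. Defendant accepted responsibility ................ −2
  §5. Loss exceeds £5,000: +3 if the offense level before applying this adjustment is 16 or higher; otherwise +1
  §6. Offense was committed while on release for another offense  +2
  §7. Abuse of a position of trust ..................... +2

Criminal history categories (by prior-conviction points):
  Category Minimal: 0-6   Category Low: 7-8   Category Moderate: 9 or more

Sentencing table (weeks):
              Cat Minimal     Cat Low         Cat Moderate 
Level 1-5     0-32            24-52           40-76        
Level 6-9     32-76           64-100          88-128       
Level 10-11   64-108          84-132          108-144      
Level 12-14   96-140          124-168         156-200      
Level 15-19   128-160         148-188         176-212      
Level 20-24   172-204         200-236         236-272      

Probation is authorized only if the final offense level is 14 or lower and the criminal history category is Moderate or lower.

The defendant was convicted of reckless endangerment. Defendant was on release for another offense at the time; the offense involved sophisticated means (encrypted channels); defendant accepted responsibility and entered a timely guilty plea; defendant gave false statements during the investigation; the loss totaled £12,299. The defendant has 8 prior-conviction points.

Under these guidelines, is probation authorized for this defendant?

Yes

Base offense level for reckless endangerment: 5.
§1 does not apply.
§2 applies: 5 + 3 = 8.
§3 applies (level before this adjustment is 8 < 10, so +1): 8 + 1 = 9.
§4 applies: 9 − 2 = 7.
§5 applies (level before this adjustment is 7 < 16, so +1): 7 + 1 = 8.
§6 applies: 8 + 2 = 10.
§7 does not apply.
Final offense level: 10.
Criminal history: 8 prior points → Category Low (7-8).
Level 10 falls in the 10-11 band.
Grid: Level 10-11 × Category Low = 84-132 weeks.
Probation check: level 10 ≤ 14 and category Low ≤ Moderate → eligible.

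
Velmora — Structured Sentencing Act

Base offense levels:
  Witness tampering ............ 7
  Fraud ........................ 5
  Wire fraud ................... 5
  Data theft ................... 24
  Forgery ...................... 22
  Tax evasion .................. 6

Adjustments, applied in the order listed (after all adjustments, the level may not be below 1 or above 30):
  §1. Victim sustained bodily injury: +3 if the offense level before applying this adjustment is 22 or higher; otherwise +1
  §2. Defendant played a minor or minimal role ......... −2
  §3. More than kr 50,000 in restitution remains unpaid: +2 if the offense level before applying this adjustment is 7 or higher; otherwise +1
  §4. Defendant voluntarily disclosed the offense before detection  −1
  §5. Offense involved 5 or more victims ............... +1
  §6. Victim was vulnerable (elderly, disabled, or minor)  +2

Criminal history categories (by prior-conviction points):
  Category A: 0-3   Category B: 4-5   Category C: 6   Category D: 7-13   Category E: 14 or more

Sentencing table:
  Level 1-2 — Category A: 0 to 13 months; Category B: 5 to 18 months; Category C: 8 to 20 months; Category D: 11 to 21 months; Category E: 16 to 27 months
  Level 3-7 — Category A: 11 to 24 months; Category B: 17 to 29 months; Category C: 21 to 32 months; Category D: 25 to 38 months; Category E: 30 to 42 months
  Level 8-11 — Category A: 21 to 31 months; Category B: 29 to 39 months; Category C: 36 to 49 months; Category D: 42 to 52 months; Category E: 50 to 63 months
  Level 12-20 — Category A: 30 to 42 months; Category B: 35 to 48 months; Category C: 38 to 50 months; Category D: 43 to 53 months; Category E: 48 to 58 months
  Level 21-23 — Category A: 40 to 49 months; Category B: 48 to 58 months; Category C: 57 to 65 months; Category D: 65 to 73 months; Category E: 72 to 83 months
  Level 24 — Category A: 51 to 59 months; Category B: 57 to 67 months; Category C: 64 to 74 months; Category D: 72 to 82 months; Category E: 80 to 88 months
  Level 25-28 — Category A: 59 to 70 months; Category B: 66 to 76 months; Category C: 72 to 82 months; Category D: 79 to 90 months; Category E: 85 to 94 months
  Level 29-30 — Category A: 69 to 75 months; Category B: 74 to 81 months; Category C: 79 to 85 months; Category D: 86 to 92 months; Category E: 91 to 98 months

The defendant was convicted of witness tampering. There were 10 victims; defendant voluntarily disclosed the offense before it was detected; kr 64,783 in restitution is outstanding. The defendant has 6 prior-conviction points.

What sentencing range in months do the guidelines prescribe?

Base offense level for witness tampering: 7.
§2 does not apply.
§3 applies (level before this adjustment is 7 ≥ 7, so +2): 7 + 2 = 9.
§4 applies: 9 − 1 = 8.
§5 applies: 8 + 1 = 9.
§6 does not apply.
Final offense level: 9.
Criminal history: 6 prior points → Category C (6).
Level 9 falls in the 8-11 band.
Grid: Level 8-11 × Category C = 36-49 months.

36-49 months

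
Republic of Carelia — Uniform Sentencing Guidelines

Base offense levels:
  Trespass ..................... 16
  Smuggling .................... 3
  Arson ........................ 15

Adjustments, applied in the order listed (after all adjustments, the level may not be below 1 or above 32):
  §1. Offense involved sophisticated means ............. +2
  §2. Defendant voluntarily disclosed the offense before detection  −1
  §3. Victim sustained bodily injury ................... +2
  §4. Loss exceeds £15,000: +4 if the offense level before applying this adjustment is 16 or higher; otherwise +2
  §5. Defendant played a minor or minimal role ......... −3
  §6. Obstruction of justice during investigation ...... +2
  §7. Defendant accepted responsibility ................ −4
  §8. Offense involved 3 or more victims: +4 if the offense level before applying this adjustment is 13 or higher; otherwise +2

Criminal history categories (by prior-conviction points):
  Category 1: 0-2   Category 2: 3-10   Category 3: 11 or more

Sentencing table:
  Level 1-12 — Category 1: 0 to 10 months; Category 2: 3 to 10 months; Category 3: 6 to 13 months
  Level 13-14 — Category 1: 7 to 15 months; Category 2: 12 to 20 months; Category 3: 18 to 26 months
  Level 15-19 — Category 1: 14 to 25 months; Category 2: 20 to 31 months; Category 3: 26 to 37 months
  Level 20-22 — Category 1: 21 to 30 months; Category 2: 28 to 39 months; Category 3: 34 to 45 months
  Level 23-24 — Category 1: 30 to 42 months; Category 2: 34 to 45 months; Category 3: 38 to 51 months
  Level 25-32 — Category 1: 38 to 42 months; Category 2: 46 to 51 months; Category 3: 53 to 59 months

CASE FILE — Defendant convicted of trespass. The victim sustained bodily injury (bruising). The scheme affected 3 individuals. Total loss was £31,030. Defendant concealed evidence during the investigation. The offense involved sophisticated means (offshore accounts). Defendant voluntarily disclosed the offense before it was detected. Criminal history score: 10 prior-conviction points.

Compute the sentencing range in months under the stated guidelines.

Base offense level for trespass: 16.
§1 applies: 16 + 2 = 18.
§2 applies: 18 − 1 = 17.
§3 applies: 17 + 2 = 19.
§4 applies (level before this adjustment is 19 ≥ 16, so +4): 19 + 4 = 23.
§6 applies: 23 + 2 = 25.
§7 does not apply.
§8 applies (level before this adjustment is 25 ≥ 13, so +4): 25 + 4 = 29.
Final offense level: 29.
Criminal history: 10 prior points → Category 2 (3-10).
Level 29 falls in the 25-32 band.
Grid: Level 25-32 × Category 2 = 46-51 months.

46-51 months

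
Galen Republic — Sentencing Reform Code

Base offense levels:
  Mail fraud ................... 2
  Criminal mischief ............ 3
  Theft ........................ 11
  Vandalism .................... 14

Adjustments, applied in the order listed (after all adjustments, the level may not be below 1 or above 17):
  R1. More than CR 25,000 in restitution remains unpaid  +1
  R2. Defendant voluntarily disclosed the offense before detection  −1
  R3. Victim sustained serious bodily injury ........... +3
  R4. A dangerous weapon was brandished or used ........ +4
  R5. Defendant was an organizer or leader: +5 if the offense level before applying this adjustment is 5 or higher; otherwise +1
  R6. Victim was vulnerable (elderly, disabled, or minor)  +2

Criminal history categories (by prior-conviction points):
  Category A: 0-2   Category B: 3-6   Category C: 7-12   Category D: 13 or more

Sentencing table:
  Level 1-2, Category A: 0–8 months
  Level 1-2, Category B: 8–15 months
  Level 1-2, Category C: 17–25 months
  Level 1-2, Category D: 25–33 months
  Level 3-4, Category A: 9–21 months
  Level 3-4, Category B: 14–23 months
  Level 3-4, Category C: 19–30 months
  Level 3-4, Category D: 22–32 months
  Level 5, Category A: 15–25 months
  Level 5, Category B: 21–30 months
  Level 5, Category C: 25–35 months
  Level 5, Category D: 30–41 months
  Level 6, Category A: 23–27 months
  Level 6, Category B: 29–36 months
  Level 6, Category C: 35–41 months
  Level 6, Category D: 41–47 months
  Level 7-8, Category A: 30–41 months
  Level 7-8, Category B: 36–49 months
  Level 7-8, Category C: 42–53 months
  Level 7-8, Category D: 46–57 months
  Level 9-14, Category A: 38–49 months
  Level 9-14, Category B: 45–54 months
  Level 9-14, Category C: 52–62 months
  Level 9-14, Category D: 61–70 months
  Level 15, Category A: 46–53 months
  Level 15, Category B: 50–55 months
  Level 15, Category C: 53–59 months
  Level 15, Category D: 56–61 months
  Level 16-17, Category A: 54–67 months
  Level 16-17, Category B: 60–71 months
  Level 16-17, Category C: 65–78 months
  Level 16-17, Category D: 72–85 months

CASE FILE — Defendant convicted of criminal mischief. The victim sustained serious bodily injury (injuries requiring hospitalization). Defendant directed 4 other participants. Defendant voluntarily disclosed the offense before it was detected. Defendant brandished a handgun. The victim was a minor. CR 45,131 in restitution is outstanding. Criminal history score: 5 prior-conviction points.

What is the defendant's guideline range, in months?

60-71 months

Base offense level for criminal mischief: 3.
R1 applies: 3 + 1 = 4.
R2 applies: 4 − 1 = 3.
R3 applies: 3 + 3 = 6.
R4 applies: 6 + 4 = 10.
R5 applies (level before this adjustment is 10 ≥ 5, so +5): 10 + 5 = 15.
R6 applies: 15 + 2 = 17.
Final offense level: 17.
Criminal history: 5 prior points → Category B (3-6).
Level 17 falls in the 16-17 band.
Grid: Level 16-17 × Category B = 60-71 months.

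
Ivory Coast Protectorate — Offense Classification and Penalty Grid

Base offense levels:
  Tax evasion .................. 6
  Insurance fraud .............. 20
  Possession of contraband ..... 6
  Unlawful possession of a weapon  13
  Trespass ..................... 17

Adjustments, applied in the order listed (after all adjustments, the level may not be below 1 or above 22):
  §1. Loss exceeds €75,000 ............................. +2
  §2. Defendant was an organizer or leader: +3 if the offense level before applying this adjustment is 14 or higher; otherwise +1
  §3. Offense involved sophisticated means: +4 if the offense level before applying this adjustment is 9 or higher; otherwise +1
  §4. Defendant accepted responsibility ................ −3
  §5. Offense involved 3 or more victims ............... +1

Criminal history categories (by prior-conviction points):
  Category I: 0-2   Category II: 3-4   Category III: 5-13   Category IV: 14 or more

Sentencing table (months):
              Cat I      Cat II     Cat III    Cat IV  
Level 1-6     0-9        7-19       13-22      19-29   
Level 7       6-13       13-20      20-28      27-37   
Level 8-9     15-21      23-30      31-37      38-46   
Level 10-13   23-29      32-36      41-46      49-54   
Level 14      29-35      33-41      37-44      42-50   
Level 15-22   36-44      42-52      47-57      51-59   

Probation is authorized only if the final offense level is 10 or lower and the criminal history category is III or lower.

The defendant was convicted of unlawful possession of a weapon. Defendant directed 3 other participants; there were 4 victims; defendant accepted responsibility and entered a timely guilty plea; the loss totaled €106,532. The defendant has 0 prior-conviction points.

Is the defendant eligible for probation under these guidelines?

No

Base offense level for unlawful possession of a weapon: 13.
§1 applies: 13 + 2 = 15.
§2 applies (level before this adjustment is 15 ≥ 14, so +3): 15 + 3 = 18.
§3 does not apply.
§4 applies: 18 − 3 = 15.
§5 applies: 15 + 1 = 16.
Final offense level: 16.
Criminal history: 0 prior points → Category I (0-2).
Level 16 falls in the 15-22 band.
Grid: Level 15-22 × Category I = 36-44 months.
Probation check: level 16 > 10 and category I ≤ III → not eligible.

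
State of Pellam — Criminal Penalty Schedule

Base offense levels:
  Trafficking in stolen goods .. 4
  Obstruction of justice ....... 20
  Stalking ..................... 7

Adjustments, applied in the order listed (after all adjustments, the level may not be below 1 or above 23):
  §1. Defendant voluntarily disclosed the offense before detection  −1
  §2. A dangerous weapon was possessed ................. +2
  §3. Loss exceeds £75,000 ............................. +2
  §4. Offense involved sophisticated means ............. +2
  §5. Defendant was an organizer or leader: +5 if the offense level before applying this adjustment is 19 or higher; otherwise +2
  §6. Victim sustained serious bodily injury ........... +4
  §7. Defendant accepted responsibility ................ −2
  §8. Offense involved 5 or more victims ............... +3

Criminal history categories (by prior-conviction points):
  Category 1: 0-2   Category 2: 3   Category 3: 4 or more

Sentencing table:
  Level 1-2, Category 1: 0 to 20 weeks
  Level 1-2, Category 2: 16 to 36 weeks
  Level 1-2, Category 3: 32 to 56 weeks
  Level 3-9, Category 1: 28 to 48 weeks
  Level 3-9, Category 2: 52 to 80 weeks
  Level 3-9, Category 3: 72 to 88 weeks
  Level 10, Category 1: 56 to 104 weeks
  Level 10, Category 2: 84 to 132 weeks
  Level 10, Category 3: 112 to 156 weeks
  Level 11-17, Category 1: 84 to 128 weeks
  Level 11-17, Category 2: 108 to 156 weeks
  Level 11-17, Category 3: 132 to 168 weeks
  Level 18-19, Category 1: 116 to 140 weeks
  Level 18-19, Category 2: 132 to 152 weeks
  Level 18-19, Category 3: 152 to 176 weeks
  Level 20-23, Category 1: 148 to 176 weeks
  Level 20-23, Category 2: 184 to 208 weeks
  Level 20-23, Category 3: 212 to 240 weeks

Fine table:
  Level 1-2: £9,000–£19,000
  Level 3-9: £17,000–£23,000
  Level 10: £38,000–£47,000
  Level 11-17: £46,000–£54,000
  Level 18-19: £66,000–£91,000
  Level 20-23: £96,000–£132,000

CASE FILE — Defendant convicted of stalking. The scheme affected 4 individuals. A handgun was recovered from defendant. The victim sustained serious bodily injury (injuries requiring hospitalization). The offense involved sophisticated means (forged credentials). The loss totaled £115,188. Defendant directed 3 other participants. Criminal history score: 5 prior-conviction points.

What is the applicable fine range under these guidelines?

£66,000–£91,000

Base offense level for stalking: 7.
§1 does not apply.
§2 applies: 7 + 2 = 9.
§3 applies: 9 + 2 = 11.
§4 applies: 11 + 2 = 13.
§5 applies (level before this adjustment is 13 < 19, so +2): 13 + 2 = 15.
§6 applies: 15 + 4 = 19.
§7 does not apply.
§8 does not apply.
Final offense level: 19.
Level 19 falls in the 18-19 band.
Fine table: Level 18-19 → £66,000–£91,000.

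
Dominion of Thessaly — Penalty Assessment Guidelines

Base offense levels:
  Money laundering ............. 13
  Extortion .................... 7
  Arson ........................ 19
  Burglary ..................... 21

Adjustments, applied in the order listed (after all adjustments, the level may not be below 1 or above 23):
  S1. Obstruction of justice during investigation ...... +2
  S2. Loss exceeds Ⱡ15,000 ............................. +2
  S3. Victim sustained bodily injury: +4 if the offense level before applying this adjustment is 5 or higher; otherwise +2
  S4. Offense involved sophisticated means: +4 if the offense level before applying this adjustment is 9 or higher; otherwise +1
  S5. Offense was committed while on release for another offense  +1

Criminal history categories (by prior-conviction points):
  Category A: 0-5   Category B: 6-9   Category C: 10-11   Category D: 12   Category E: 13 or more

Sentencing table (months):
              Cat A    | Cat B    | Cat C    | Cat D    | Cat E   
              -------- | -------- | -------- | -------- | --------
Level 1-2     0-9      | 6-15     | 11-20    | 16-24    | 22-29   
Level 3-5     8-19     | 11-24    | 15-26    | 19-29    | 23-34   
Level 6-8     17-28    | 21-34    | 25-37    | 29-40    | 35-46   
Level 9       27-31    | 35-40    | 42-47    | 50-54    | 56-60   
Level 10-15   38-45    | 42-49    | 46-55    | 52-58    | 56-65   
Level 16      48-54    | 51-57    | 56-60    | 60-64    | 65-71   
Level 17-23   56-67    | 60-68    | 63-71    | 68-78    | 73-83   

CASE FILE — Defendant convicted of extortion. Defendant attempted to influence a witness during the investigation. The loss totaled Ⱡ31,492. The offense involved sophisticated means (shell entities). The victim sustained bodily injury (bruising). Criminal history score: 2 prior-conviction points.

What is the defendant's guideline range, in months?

Base offense level for extortion: 7.
S1 applies: 7 + 2 = 9.
S2 applies: 9 + 2 = 11.
S3 applies (level before this adjustment is 11 ≥ 5, so +4): 11 + 4 = 15.
S4 applies (level before this adjustment is 15 ≥ 9, so +4): 15 + 4 = 19.
Final offense level: 19.
Criminal history: 2 prior points → Category A (0-5).
Level 19 falls in the 17-23 band.
Grid: Level 17-23 × Category A = 56-67 months.

56-67 months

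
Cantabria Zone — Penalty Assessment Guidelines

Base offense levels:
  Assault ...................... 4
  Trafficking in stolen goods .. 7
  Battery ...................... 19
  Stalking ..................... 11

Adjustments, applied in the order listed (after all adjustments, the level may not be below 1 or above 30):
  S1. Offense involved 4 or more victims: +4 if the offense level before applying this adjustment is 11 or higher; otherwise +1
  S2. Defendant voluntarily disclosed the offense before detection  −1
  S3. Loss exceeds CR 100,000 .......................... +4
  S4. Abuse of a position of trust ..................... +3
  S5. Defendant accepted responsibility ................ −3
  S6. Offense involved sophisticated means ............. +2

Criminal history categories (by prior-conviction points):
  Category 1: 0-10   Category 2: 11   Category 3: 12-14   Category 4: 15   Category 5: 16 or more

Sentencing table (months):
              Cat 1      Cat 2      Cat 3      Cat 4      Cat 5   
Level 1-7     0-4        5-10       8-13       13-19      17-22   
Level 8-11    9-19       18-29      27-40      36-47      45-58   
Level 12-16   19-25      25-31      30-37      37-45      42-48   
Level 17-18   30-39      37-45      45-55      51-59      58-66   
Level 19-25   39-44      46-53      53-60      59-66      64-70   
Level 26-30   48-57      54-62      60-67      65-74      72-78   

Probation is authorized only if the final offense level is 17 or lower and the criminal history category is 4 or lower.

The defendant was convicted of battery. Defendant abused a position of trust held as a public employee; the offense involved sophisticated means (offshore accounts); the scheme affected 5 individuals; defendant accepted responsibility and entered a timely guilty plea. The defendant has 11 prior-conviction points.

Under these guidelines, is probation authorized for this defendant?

Base offense level for battery: 19.
S1 applies (level before this adjustment is 19 ≥ 11, so +4): 19 + 4 = 23.
S4 applies: 23 + 3 = 26.
S5 applies: 26 − 3 = 23.
S6 applies: 23 + 2 = 25.
Final offense level: 25.
Criminal history: 11 prior points → Category 2 (11).
Level 25 falls in the 19-25 band.
Grid: Level 19-25 × Category 2 = 46-53 months.
Probation check: level 25 > 17 and category 2 ≤ 4 → not eligible.

No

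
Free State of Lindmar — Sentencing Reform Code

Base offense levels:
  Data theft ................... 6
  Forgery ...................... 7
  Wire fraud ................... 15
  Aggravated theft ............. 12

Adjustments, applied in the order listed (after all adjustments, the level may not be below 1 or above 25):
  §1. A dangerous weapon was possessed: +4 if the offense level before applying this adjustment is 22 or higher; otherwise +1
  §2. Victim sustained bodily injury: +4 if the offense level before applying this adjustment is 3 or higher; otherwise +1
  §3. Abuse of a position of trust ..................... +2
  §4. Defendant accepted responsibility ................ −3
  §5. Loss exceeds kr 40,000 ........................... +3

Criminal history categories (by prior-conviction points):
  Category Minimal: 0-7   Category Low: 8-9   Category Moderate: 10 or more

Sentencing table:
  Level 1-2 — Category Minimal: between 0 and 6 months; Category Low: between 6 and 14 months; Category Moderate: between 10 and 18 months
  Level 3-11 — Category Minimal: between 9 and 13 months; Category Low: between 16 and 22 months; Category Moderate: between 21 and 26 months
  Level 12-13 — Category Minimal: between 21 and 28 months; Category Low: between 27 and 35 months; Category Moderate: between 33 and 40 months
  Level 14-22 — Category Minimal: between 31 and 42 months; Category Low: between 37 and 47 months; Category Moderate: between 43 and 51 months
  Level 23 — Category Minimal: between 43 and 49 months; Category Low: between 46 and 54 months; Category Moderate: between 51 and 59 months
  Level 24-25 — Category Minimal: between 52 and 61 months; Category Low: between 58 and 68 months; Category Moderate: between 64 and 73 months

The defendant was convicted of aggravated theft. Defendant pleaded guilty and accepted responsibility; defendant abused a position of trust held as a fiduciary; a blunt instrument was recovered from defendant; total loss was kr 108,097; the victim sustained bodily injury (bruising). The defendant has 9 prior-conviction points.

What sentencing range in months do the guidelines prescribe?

Base offense level for aggravated theft: 12.
§1 applies (level before this adjustment is 12 < 22, so +1): 12 + 1 = 13.
§2 applies (level before this adjustment is 13 ≥ 3, so +4): 13 + 4 = 17.
§3 applies: 17 + 2 = 19.
§4 applies: 19 − 3 = 16.
§5 applies: 16 + 3 = 19.
Final offense level: 19.
Criminal history: 9 prior points → Category Low (8-9).
Level 19 falls in the 14-22 band.
Grid: Level 14-22 × Category Low = 37-47 months.

37-47 months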